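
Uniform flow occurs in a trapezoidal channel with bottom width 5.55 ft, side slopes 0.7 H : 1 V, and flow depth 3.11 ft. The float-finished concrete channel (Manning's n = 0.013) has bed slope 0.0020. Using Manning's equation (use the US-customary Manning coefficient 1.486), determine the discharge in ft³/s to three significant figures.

A = (b + z·y)·y = (5.55 + 0.7×3.11)×3.11 = 24.03 ft²
P = b + 2y√(1+z²) = 5.55 + 2×3.11×√(1+0.7²) = 13.14 ft
R = A/P = 24.03/13.14 = 1.828 ft
Q = (1.486/n)·A·R^(2/3)·S^(1/2) = (1.486/0.013) × 24.03 × 1.828^(2/3) × 0.0020^(1/2) = 183.7 ft³/s

184 ft³/s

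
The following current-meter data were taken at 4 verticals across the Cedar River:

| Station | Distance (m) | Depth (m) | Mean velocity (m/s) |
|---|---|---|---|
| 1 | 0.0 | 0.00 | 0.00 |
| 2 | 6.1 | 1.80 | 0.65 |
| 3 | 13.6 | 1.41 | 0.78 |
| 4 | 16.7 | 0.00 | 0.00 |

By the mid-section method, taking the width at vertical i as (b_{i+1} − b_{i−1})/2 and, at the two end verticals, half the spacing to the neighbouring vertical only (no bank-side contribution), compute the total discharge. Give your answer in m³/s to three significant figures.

w_2 = (13.6 − 0.0)/2 = 6.8 m; q_2 = 0.65 × 1.80 × 6.8 = 7.956 m³/s
w_3 = (16.7 − 6.1)/2 = 5.3 m; q_3 = 0.78 × 1.41 × 5.3 = 5.829 m³/s
Stations 1, 4 contribute zero (depth or velocity is 0).
Q = Σ qᵢ = 13.78 m³/s

13.8 m³/s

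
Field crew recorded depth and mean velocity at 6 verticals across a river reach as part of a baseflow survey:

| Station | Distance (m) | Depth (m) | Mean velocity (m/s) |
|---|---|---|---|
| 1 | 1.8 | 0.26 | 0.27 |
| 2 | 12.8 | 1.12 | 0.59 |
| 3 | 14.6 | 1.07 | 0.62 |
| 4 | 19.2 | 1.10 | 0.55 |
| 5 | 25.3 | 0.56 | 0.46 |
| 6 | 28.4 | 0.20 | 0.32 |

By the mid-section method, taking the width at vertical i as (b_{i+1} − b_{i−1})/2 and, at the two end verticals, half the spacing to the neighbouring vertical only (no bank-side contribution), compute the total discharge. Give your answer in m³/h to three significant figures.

w_1 = (12.8 − 1.8)/2 = 5.5 m; q_1 = 0.27 × 0.26 × 5.5 = 0.3861 m³/s
w_2 = (14.6 − 1.8)/2 = 6.4 m; q_2 = 0.59 × 1.12 × 6.4 = 4.229 m³/s
w_3 = (19.2 − 12.8)/2 = 3.2 m; q_3 = 0.62 × 1.07 × 3.2 = 2.123 m³/s
w_4 = (25.3 − 14.6)/2 = 5.35 m; q_4 = 0.55 × 1.10 × 5.35 = 3.237 m³/s
w_5 = (28.4 − 19.2)/2 = 4.6 m; q_5 = 0.46 × 0.56 × 4.6 = 1.185 m³/s
w_6 = (28.4 − 25.3)/2 = 1.55 m; q_6 = 0.32 × 0.20 × 1.55 = 0.09920 m³/s
Q = Σ qᵢ = 11.26 m³/s
= 11.26 × 3600 = 40530 m³/h

40500 m³/h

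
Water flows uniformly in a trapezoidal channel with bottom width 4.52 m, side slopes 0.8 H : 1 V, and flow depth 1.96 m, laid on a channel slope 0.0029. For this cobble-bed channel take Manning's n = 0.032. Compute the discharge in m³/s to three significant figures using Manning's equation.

23.3 m³/s

A = (b + z·y)·y = (4.52 + 0.8×1.96)×1.96 = 11.93 m²
P = b + 2y√(1+z²) = 4.52 + 2×1.96×√(1+0.8²) = 9.540 m
R = A/P = 11.93/9.540 = 1.251 m
Q = (1/n)·A·R^(2/3)·S^(1/2) = (1/0.032) × 11.93 × 1.251^(2/3) × 0.0029^(1/2) = 23.31 m³/s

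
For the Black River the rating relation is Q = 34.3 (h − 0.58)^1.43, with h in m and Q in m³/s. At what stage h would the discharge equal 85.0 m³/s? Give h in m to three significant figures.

2.47 m

h − h₀ = (Q/C)^(1/b) = (85.0/34.3)^(1/1.43) = 1.886 m
h = 0.58 + 1.886 = 2.466 m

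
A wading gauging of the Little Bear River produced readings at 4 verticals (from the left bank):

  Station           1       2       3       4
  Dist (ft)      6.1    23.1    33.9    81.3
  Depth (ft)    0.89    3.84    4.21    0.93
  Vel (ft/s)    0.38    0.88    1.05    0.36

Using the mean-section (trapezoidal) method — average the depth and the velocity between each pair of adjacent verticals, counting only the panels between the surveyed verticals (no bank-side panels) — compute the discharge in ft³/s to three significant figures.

153 ft³/s

Panel 1-2: Δb = 17 ft, d̄ = (0.89+3.84)/2 = 2.365, v̄ = (0.38+0.88)/2 = 0.63 → q = 17×2.365×0.63 = 25.33 ft³/s
Panel 2-3: Δb = 10.8 ft, d̄ = (3.84+4.21)/2 = 4.025, v̄ = (0.88+1.05)/2 = 0.965 → q = 10.8×4.025×0.965 = 41.95 ft³/s
Panel 3-4: Δb = 47.4 ft, d̄ = (4.21+0.93)/2 = 2.57, v̄ = (1.05+0.36)/2 = 0.705 → q = 47.4×2.57×0.705 = 85.88 ft³/s
Q = Σ q = 153.2 ft³/s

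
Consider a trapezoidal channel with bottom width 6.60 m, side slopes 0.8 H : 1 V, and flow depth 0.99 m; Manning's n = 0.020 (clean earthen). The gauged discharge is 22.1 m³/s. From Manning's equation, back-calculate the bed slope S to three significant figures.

0.00490

A = (b + z·y)·y = (6.60 + 0.8×0.99)×0.99 = 7.318 m²
P = b + 2y√(1+z²) = 6.60 + 2×0.99×√(1+0.8²) = 9.136 m
R = A/P = 7.318/9.136 = 0.8010 m
S = (Q·n / (1·A·R^(2/3)))² = (22.1×0.020 / (1×7.318×0.8625))² = 0.004903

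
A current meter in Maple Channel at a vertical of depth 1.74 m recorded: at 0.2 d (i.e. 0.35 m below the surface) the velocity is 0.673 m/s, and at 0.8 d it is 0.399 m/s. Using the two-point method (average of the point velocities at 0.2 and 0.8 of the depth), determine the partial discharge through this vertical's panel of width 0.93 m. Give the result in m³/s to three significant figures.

0.867 m³/s

v̄ = (0.673 + 0.399) / 2 = 0.5360 m/s
q = v̄ × d × w = 0.5360 × 1.74 × 0.93 = 0.8674 m³/s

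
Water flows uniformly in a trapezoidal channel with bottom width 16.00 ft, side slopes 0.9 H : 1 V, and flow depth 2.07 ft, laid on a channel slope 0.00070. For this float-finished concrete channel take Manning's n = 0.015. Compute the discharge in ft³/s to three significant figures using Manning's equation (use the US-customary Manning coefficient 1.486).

A = (b + z·y)·y = (16.00 + 0.9×2.07)×2.07 = 36.98 ft²
P = b + 2y√(1+z²) = 16.00 + 2×2.07×√(1+0.9²) = 21.57 ft
R = A/P = 36.98/21.57 = 1.714 ft
Q = (1.486/n)·A·R^(2/3)·S^(1/2) = (1.486/0.015) × 36.98 × 1.714^(2/3) × 0.00070^(1/2) = 138.8 ft³/s

139 ft³/s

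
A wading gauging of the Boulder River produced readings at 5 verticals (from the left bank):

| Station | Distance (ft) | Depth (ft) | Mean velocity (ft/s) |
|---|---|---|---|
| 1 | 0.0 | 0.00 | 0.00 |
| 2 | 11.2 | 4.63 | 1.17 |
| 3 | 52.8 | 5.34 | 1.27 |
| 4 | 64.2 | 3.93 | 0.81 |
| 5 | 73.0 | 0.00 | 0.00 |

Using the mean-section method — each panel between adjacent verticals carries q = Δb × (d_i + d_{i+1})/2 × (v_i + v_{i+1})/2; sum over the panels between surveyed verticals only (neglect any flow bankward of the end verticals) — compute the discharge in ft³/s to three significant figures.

330 ft³/s

Panel 1-2: Δb = 11.2 ft, d̄ = (0.00+4.63)/2 = 2.315, v̄ = (0.00+1.17)/2 = 0.585 → q = 11.2×2.315×0.585 = 15.17 ft³/s
Panel 2-3: Δb = 41.6 ft, d̄ = (4.63+5.34)/2 = 4.985, v̄ = (1.17+1.27)/2 = 1.22 → q = 41.6×4.985×1.22 = 253.0 ft³/s
Panel 3-4: Δb = 11.4 ft, d̄ = (5.34+3.93)/2 = 4.635, v̄ = (1.27+0.81)/2 = 1.04 → q = 11.4×4.635×1.04 = 54.95 ft³/s
Panel 4-5: Δb = 8.8 ft, d̄ = (3.93+0.00)/2 = 1.965, v̄ = (0.81+0.00)/2 = 0.405 → q = 8.8×1.965×0.405 = 7.003 ft³/s
Q = Σ q = 330.1 ft³/s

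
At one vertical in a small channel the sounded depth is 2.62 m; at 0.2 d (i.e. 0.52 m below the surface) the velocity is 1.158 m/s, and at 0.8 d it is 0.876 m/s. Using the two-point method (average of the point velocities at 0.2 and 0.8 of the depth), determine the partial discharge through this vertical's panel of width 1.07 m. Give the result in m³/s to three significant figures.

2.85 m³/s

v̄ = (1.158 + 0.876) / 2 = 1.017 m/s
q = v̄ × d × w = 1.017 × 2.62 × 1.07 = 2.851 m³/s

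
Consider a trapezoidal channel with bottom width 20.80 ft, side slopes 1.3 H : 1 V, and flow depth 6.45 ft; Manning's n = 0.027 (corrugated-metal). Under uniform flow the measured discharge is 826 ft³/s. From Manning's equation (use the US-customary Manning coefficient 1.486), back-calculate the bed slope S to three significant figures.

0.000859

A = (b + z·y)·y = (20.80 + 1.3×6.45)×6.45 = 188.2 ft²
P = b + 2y√(1+z²) = 20.80 + 2×6.45×√(1+1.3²) = 41.96 ft
R = A/P = 188.2/41.96 = 4.487 ft
S = (Q·n / (1.486·A·R^(2/3)))² = (826×0.027 / (1.486×188.2×2.720))² = 0.0008590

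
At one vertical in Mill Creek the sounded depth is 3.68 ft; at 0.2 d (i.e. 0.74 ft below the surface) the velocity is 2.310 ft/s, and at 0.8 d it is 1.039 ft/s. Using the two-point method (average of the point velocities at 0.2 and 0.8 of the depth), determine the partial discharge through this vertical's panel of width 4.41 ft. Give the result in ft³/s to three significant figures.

v̄ = (2.310 + 1.039) / 2 = 1.675 ft/s
q = v̄ × d × w = 1.675 × 3.68 × 4.41 = 27.18 ft³/s

27.2 ft³/s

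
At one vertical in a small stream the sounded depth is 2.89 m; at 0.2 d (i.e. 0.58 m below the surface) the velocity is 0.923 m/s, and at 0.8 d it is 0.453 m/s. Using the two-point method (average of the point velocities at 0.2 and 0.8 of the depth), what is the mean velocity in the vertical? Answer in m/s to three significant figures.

0.688 m/s

v̄ = (0.923 + 0.453) / 2 = 0.6880 m/s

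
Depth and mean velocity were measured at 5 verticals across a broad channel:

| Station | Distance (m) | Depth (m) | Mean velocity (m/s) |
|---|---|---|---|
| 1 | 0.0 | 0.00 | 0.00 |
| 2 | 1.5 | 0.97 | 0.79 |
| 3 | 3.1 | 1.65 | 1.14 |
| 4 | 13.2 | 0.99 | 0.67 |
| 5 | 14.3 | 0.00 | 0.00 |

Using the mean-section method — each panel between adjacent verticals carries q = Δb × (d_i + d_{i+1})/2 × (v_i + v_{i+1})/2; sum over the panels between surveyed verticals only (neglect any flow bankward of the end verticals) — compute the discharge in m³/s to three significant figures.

14.6 m³/s

Panel 1-2: Δb = 1.5 m, d̄ = (0.00+0.97)/2 = 0.485, v̄ = (0.00+0.79)/2 = 0.395 → q = 1.5×0.485×0.395 = 0.2874 m³/s
Panel 2-3: Δb = 1.6 m, d̄ = (0.97+1.65)/2 = 1.31, v̄ = (0.79+1.14)/2 = 0.965 → q = 1.6×1.31×0.965 = 2.023 m³/s
Panel 3-4: Δb = 10.1 m, d̄ = (1.65+0.99)/2 = 1.32, v̄ = (1.14+0.67)/2 = 0.905 → q = 10.1×1.32×0.905 = 12.07 m³/s
Panel 4-5: Δb = 1.1 m, d̄ = (0.99+0.00)/2 = 0.495, v̄ = (0.67+0.00)/2 = 0.335 → q = 1.1×0.495×0.335 = 0.1824 m³/s
Q = Σ q = 14.56 m³/s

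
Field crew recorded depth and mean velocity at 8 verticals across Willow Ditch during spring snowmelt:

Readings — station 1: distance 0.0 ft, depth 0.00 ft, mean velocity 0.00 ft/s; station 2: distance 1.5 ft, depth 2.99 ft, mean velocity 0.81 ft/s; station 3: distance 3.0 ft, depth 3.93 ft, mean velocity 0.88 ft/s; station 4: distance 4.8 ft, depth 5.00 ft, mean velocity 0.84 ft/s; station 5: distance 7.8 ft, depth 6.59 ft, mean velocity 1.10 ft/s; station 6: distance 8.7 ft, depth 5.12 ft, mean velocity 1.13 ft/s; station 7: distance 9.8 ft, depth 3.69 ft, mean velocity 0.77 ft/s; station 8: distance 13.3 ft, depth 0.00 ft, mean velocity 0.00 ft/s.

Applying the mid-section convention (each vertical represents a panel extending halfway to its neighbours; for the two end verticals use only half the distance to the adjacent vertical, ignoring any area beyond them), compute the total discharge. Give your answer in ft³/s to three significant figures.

45.9 ft³/s

w_2 = (3.0 − 0.0)/2 = 1.5 ft; q_2 = 0.81 × 2.99 × 1.5 = 3.633 ft³/s
w_3 = (4.8 − 1.5)/2 = 1.65 ft; q_3 = 0.88 × 3.93 × 1.65 = 5.706 ft³/s
w_4 = (7.8 − 3.0)/2 = 2.4 ft; q_4 = 0.84 × 5.00 × 2.4 = 10.08 ft³/s
w_5 = (8.7 − 4.8)/2 = 1.95 ft; q_5 = 1.10 × 6.59 × 1.95 = 14.14 ft³/s
w_6 = (9.8 − 7.8)/2 = 1 ft; q_6 = 1.13 × 5.12 × 1 = 5.786 ft³/s
w_7 = (13.3 − 8.7)/2 = 2.3 ft; q_7 = 0.77 × 3.69 × 2.3 = 6.535 ft³/s
Stations 1, 8 contribute zero (depth or velocity is 0).
Q = Σ qᵢ = 45.88 ft³/s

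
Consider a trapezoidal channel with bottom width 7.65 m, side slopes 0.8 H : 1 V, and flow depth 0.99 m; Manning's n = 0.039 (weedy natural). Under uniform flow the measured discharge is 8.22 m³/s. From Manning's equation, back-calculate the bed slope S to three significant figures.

0.00192

A = (b + z·y)·y = (7.65 + 0.8×0.99)×0.99 = 8.358 m²
P = b + 2y√(1+z²) = 7.65 + 2×0.99×√(1+0.8²) = 10.19 m
R = A/P = 8.358/10.19 = 0.8205 m
S = (Q·n / (1·A·R^(2/3)))² = (8.22×0.039 / (1×8.358×0.8765))² = 0.001915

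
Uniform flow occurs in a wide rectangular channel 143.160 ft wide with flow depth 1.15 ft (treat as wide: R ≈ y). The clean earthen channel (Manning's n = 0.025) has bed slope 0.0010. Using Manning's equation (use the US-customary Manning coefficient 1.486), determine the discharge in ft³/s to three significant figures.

340 ft³/s

A = b·y = 143.160 × 1.15 = 164.6 ft²
Wide channel: R ≈ y = 1.15 ft
Q = (1.486/n)·A·R^(2/3)·S^(1/2) = (1.486/0.025) × 164.6 × 1.150^(2/3) × 0.0010^(1/2) = 339.7 ft³/s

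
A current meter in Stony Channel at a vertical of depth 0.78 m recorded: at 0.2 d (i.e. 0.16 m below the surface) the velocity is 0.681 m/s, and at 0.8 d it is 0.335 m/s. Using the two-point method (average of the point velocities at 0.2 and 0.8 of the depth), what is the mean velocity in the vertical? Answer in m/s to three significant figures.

v̄ = (0.681 + 0.335) / 2 = 0.5080 m/s

0.508 m/s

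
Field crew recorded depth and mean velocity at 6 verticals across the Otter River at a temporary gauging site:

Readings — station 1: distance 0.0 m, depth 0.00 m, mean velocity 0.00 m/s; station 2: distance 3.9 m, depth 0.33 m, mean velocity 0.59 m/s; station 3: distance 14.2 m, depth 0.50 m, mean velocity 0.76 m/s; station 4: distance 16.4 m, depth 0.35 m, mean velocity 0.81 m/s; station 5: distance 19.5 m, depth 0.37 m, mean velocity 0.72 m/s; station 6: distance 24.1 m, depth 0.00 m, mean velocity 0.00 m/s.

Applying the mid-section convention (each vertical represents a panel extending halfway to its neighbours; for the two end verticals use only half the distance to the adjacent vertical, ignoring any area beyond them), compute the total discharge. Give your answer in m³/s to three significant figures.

5.53 m³/s

w_2 = (14.2 − 0.0)/2 = 7.1 m; q_2 = 0.59 × 0.33 × 7.1 = 1.382 m³/s
w_3 = (16.4 − 3.9)/2 = 6.25 m; q_3 = 0.76 × 0.50 × 6.25 = 2.375 m³/s
w_4 = (19.5 − 14.2)/2 = 2.65 m; q_4 = 0.81 × 0.35 × 2.65 = 0.7513 m³/s
w_5 = (24.1 − 16.4)/2 = 3.85 m; q_5 = 0.72 × 0.37 × 3.85 = 1.026 m³/s
Stations 1, 6 contribute zero (depth or velocity is 0).
Q = Σ qᵢ = 5.534 m³/s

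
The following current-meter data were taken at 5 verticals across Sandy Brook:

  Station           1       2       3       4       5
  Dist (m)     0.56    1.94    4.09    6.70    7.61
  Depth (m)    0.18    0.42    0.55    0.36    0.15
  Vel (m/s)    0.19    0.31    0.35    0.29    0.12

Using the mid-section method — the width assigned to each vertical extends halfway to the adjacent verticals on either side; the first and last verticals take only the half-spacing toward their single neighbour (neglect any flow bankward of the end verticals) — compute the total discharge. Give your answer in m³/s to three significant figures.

w_1 = (1.94 − 0.56)/2 = 0.69 m; q_1 = 0.19 × 0.18 × 0.69 = 0.02360 m³/s
w_2 = (4.09 − 0.56)/2 = 1.765 m; q_2 = 0.31 × 0.42 × 1.765 = 0.2298 m³/s
w_3 = (6.70 − 1.94)/2 = 2.38 m; q_3 = 0.35 × 0.55 × 2.38 = 0.4582 m³/s
w_4 = (7.61 − 4.09)/2 = 1.76 m; q_4 = 0.29 × 0.36 × 1.76 = 0.1837 m³/s
w_5 = (7.61 − 6.70)/2 = 0.455 m; q_5 = 0.12 × 0.15 × 0.455 = 0.008190 m³/s
Q = Σ qᵢ = 0.9035 m³/s

0.903 m³/s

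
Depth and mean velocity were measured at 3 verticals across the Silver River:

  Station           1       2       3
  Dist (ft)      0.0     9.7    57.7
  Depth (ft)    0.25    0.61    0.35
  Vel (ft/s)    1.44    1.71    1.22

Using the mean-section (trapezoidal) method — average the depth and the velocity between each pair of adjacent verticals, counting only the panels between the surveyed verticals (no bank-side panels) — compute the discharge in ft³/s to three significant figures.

40.3 ft³/s

Panel 1-2: Δb = 9.7 ft, d̄ = (0.25+0.61)/2 = 0.43, v̄ = (1.44+1.71)/2 = 1.575 → q = 9.7×0.43×1.575 = 6.569 ft³/s
Panel 2-3: Δb = 48 ft, d̄ = (0.61+0.35)/2 = 0.48, v̄ = (1.71+1.22)/2 = 1.465 → q = 48×0.48×1.465 = 33.75 ft³/s
Q = Σ q = 40.32 ft³/s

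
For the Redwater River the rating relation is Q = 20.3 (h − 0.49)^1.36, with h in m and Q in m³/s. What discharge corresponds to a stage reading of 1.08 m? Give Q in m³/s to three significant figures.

9.91 m³/s

Q = 20.3 × (1.08 − 0.49)^1.36 = 20.3 × 0.59^1.36 = 9.905 m³/s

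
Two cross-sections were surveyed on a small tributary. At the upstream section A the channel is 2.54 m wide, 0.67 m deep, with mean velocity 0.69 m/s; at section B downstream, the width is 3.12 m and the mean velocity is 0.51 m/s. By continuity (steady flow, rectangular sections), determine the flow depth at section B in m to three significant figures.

Q = A₁V₁ = (2.54×0.67) × 0.69 = 1.174 m³/s
d₂ = Q/(b₂ V₂) = 1.174/(3.12×0.51) = 0.7380 m

0.738 m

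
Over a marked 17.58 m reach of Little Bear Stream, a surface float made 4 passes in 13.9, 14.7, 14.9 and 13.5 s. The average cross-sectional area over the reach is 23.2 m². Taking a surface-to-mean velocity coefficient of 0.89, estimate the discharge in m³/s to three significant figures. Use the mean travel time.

t̄ = (13.9 + 14.7 + 14.9 + 13.5) / 4 = 14.25 s
v_surface = L / t̄ = 17.58 / 14.25 = 1.234 m/s
v_mean = 0.89 × 1.234 = 1.098 m/s
Q = A × v_mean = 23.2 × 1.098 = 25.47 m³/s

25.5 m³/s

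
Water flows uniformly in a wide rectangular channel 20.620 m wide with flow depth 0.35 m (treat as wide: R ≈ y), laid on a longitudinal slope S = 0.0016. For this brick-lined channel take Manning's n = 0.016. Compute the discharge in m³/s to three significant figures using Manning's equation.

A = b·y = 20.620 × 0.35 = 7.217 m²
Wide channel: R ≈ y = 0.35 m
Q = (1/n)·A·R^(2/3)·S^(1/2) = (1/0.016) × 7.217 × 0.3500^(2/3) × 0.0016^(1/2) = 8.961 m³/s

8.96 m³/s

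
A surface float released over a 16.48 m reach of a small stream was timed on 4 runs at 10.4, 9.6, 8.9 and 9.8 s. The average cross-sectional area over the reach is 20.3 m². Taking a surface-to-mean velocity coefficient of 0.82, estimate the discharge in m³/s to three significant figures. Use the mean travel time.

28.4 m³/s

t̄ = (10.4 + 9.6 + 8.9 + 9.8) / 4 = 9.675 s
v_surface = L / t̄ = 16.48 / 9.675 = 1.703 m/s
v_mean = 0.82 × 1.703 = 1.397 m/s
Q = A × v_mean = 20.3 × 1.397 = 28.35 m³/s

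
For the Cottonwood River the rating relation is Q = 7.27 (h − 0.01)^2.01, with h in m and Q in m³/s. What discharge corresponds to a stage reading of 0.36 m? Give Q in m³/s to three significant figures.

Q = 7.27 × (0.36 − 0.01)^2.01 = 7.27 × 0.35^2.01 = 0.8813 m³/s

0.881 m³/s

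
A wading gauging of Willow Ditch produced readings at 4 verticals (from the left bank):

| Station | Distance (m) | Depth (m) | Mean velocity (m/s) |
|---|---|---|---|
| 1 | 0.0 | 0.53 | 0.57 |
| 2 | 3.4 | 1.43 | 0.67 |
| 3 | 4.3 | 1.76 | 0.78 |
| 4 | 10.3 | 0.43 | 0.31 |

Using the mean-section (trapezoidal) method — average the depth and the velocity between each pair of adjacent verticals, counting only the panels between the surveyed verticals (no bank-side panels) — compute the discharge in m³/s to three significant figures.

Panel 1-2: Δb = 3.4 m, d̄ = (0.53+1.43)/2 = 0.98, v̄ = (0.57+0.67)/2 = 0.62 → q = 3.4×0.98×0.62 = 2.066 m³/s
Panel 2-3: Δb = 0.9 m, d̄ = (1.43+1.76)/2 = 1.595, v̄ = (0.67+0.78)/2 = 0.725 → q = 0.9×1.595×0.725 = 1.041 m³/s
Panel 3-4: Δb = 6 m, d̄ = (1.76+0.43)/2 = 1.095, v̄ = (0.78+0.31)/2 = 0.545 → q = 6×1.095×0.545 = 3.581 m³/s
Q = Σ q = 6.687 m³/s

6.69 m³/s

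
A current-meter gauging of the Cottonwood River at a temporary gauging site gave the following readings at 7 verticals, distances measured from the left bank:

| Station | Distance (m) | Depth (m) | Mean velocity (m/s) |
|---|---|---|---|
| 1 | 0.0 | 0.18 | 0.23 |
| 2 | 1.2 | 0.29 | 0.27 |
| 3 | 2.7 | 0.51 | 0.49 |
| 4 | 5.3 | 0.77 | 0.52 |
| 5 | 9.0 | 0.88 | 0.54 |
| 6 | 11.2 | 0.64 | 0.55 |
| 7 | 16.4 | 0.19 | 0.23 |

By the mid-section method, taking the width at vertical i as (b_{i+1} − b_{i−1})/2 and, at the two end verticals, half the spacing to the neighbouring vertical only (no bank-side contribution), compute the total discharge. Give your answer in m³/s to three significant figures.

4.72 m³/s

w_1 = (1.2 − 0.0)/2 = 0.6 m; q_1 = 0.23 × 0.18 × 0.6 = 0.02484 m³/s
w_2 = (2.7 − 0.0)/2 = 1.35 m; q_2 = 0.27 × 0.29 × 1.35 = 0.1057 m³/s
w_3 = (5.3 − 1.2)/2 = 2.05 m; q_3 = 0.49 × 0.51 × 2.05 = 0.5123 m³/s
w_4 = (9.0 − 2.7)/2 = 3.15 m; q_4 = 0.52 × 0.77 × 3.15 = 1.261 m³/s
w_5 = (11.2 − 5.3)/2 = 2.95 m; q_5 = 0.54 × 0.88 × 2.95 = 1.402 m³/s
w_6 = (16.4 − 9.0)/2 = 3.7 m; q_6 = 0.55 × 0.64 × 3.7 = 1.302 m³/s
w_7 = (16.4 − 11.2)/2 = 2.6 m; q_7 = 0.23 × 0.19 × 2.6 = 0.1136 m³/s
Q = Σ qᵢ = 4.722 m³/s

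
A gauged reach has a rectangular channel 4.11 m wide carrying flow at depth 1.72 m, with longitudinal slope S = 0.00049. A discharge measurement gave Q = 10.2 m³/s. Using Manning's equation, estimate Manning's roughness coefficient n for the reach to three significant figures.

0.0147

A = b·y = 4.11 × 1.72 = 7.069 m²
P = b + 2y = 4.11 + 2×1.72 = 7.550 m
R = A/P = 7.069/7.550 = 0.9363 m
n = (1/Q)·A·R^(2/3)·S^(1/2) = (1/10.2) × 7.069 × 0.9571 × 0.02214 = 0.01468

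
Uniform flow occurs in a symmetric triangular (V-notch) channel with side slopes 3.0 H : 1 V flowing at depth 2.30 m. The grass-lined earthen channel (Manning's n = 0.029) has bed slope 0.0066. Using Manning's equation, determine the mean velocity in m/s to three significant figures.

A = z·y² = 3.0×2.30² = 15.87 m²
P = 2y√(1+z²) = 2×2.30×√(1+3.0²) = 14.55 m
R = A/P = 15.87/14.55 = 1.091 m
Q = (1/n)·A·R^(2/3)·S^(1/2) = (1/0.029) × 15.87 × 1.091^(2/3) × 0.0066^(1/2) = 47.12 m³/s
V = Q/A = 47.12/15.87 = 2.969 m/s

2.97 m/s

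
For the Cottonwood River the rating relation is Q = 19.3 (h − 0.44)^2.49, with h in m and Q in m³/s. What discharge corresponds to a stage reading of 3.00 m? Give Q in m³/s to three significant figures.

200 m³/s

Q = 19.3 × (3.00 − 0.44)^2.49 = 19.3 × 2.56^2.49 = 200.5 m³/s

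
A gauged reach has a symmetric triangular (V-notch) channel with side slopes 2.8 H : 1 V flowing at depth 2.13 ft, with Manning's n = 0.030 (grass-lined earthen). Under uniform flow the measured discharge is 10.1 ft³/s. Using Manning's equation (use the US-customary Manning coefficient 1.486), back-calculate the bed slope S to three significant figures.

0.000257

A = z·y² = 2.8×2.13² = 12.70 ft²
P = 2y√(1+z²) = 2×2.13×√(1+2.8²) = 12.67 ft
R = A/P = 12.70/12.67 = 1.003 ft
S = (Q·n / (1.486·A·R^(2/3)))² = (10.1×0.030 / (1.486×12.70×1.002))² = 0.0002566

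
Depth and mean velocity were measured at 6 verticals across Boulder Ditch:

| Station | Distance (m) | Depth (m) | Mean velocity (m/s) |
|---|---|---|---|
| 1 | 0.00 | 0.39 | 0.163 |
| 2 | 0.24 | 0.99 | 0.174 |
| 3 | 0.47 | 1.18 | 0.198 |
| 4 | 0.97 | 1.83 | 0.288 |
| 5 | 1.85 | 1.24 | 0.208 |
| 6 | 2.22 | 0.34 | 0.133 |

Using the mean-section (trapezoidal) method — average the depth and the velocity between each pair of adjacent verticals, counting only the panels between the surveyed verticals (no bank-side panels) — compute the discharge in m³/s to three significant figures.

Panel 1-2: Δb = 0.24 m, d̄ = (0.39+0.99)/2 = 0.69, v̄ = (0.163+0.174)/2 = 0.1685 → q = 0.24×0.69×0.1685 = 0.02790 m³/s
Panel 2-3: Δb = 0.23 m, d̄ = (0.99+1.18)/2 = 1.085, v̄ = (0.174+0.198)/2 = 0.186 → q = 0.23×1.085×0.186 = 0.04642 m³/s
Panel 3-4: Δb = 0.5 m, d̄ = (1.18+1.83)/2 = 1.505, v̄ = (0.198+0.288)/2 = 0.243 → q = 0.5×1.505×0.243 = 0.1829 m³/s
Panel 4-5: Δb = 0.88 m, d̄ = (1.83+1.24)/2 = 1.535, v̄ = (0.288+0.208)/2 = 0.248 → q = 0.88×1.535×0.248 = 0.3350 m³/s
Panel 5-6: Δb = 0.37 m, d̄ = (1.24+0.34)/2 = 0.79, v̄ = (0.208+0.133)/2 = 0.1705 → q = 0.37×0.79×0.1705 = 0.04984 m³/s
Q = Σ q = 0.6420 m³/s

0.642 m³/s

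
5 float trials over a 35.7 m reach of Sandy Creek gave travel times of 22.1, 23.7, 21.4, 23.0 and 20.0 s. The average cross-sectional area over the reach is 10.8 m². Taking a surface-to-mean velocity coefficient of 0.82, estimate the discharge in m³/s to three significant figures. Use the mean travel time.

14.3 m³/s

t̄ = (22.1 + 23.7 + 21.4 + 23.0 + 20.0) / 5 = 22.04 s
v_surface = L / t̄ = 35.7 / 22.04 = 1.620 m/s
v_mean = 0.82 × 1.620 = 1.328 m/s
Q = A × v_mean = 10.8 × 1.328 = 14.34 m³/s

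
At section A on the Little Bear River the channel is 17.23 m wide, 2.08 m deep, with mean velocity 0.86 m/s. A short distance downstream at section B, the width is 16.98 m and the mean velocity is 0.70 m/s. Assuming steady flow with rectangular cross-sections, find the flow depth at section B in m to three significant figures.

Q = A₁V₁ = (17.23×2.08) × 0.86 = 30.82 m³/s
d₂ = Q/(b₂ V₂) = 30.82/(16.98×0.70) = 2.593 m

2.59 m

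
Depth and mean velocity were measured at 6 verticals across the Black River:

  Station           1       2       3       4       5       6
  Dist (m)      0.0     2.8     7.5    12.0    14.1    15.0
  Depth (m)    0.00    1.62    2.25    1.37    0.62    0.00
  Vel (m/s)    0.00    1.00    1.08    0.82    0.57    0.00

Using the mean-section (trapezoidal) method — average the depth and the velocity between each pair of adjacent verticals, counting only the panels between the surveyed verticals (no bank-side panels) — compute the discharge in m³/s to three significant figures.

19.9 m³/s

Panel 1-2: Δb = 2.8 m, d̄ = (0.00+1.62)/2 = 0.81, v̄ = (0.00+1.00)/2 = 0.5 → q = 2.8×0.81×0.5 = 1.134 m³/s
Panel 2-3: Δb = 4.7 m, d̄ = (1.62+2.25)/2 = 1.935, v̄ = (1.00+1.08)/2 = 1.04 → q = 4.7×1.935×1.04 = 9.458 m³/s
Panel 3-4: Δb = 4.5 m, d̄ = (2.25+1.37)/2 = 1.81, v̄ = (1.08+0.82)/2 = 0.95 → q = 4.5×1.81×0.95 = 7.738 m³/s
Panel 4-5: Δb = 2.1 m, d̄ = (1.37+0.62)/2 = 0.995, v̄ = (0.82+0.57)/2 = 0.695 → q = 2.1×0.995×0.695 = 1.452 m³/s
Panel 5-6: Δb = 0.9 m, d̄ = (0.62+0.00)/2 = 0.31, v̄ = (0.57+0.00)/2 = 0.285 → q = 0.9×0.31×0.285 = 0.07952 m³/s
Q = Σ q = 19.86 m³/s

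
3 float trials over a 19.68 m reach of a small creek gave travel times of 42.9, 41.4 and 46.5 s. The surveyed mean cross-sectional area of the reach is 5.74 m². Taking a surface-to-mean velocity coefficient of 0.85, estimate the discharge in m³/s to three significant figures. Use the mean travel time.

t̄ = (42.9 + 41.4 + 46.5) / 3 = 43.6 s
v_surface = L / t̄ = 19.68 / 43.6 = 0.4514 m/s
v_mean = 0.85 × 0.4514 = 0.3837 m/s
Q = A × v_mean = 5.74 × 0.3837 = 2.202 m³/s

2.20 m³/s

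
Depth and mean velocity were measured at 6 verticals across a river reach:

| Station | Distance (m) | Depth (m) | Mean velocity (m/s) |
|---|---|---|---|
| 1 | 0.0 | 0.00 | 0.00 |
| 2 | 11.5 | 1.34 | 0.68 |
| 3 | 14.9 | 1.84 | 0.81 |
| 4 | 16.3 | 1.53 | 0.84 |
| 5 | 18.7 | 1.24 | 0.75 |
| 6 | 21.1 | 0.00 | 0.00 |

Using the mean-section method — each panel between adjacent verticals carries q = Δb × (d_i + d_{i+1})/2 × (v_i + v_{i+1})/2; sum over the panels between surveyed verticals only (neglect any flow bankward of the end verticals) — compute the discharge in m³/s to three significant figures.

11.8 m³/s

Panel 1-2: Δb = 11.5 m, d̄ = (0.00+1.34)/2 = 0.67, v̄ = (0.00+0.68)/2 = 0.34 → q = 11.5×0.67×0.34 = 2.620 m³/s
Panel 2-3: Δb = 3.4 m, d̄ = (1.34+1.84)/2 = 1.59, v̄ = (0.68+0.81)/2 = 0.745 → q = 3.4×1.59×0.745 = 4.027 m³/s
Panel 3-4: Δb = 1.4 m, d̄ = (1.84+1.53)/2 = 1.685, v̄ = (0.81+0.84)/2 = 0.825 → q = 1.4×1.685×0.825 = 1.946 m³/s
Panel 4-5: Δb = 2.4 m, d̄ = (1.53+1.24)/2 = 1.385, v̄ = (0.84+0.75)/2 = 0.795 → q = 2.4×1.385×0.795 = 2.643 m³/s
Panel 5-6: Δb = 2.4 m, d̄ = (1.24+0.00)/2 = 0.62, v̄ = (0.75+0.00)/2 = 0.375 → q = 2.4×0.62×0.375 = 0.5580 m³/s
Q = Σ q = 11.79 m³/s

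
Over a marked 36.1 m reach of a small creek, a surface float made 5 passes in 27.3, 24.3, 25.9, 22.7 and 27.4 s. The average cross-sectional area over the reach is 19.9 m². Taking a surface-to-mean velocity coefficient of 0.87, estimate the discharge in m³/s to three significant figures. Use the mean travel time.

t̄ = (27.3 + 24.3 + 25.9 + 22.7 + 27.4) / 5 = 25.52 s
v_surface = L / t̄ = 36.1 / 25.52 = 1.415 m/s
v_mean = 0.87 × 1.415 = 1.231 m/s
Q = A × v_mean = 19.9 × 1.231 = 24.49 m³/s

24.5 m³/s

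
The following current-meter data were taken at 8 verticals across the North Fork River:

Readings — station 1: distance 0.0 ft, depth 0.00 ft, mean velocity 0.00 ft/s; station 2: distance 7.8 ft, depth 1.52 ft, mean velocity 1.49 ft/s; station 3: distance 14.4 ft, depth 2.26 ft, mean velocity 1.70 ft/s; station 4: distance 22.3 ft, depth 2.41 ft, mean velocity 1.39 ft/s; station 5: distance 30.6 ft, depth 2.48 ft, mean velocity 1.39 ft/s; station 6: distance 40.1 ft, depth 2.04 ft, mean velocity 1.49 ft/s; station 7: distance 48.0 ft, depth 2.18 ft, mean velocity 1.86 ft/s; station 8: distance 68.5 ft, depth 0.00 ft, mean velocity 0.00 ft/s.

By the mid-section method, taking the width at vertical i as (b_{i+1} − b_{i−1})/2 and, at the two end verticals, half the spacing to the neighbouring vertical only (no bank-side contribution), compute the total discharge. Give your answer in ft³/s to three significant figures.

w_2 = (14.4 − 0.0)/2 = 7.2 ft; q_2 = 1.49 × 1.52 × 7.2 = 16.31 ft³/s
w_3 = (22.3 − 7.8)/2 = 7.25 ft; q_3 = 1.70 × 2.26 × 7.25 = 27.85 ft³/s
w_4 = (30.6 − 14.4)/2 = 8.1 ft; q_4 = 1.39 × 2.41 × 8.1 = 27.13 ft³/s
w_5 = (40.1 − 22.3)/2 = 8.9 ft; q_5 = 1.39 × 2.48 × 8.9 = 30.68 ft³/s
w_6 = (48.0 − 30.6)/2 = 8.7 ft; q_6 = 1.49 × 2.04 × 8.7 = 26.44 ft³/s
w_7 = (68.5 − 40.1)/2 = 14.2 ft; q_7 = 1.86 × 2.18 × 14.2 = 57.58 ft³/s
Stations 1, 8 contribute zero (depth or velocity is 0).
Q = Σ qᵢ = 186.0 ft³/s

186 ft³/s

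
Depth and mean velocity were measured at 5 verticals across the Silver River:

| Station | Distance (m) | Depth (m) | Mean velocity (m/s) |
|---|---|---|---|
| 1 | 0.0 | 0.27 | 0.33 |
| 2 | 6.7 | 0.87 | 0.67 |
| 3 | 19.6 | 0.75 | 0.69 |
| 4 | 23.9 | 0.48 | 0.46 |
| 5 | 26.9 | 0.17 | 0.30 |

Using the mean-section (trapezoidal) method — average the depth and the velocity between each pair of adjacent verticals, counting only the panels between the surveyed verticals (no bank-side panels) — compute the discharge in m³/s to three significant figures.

10.9 m³/s

Panel 1-2: Δb = 6.7 m, d̄ = (0.27+0.87)/2 = 0.57, v̄ = (0.33+0.67)/2 = 0.5 → q = 6.7×0.57×0.5 = 1.910 m³/s
Panel 2-3: Δb = 12.9 m, d̄ = (0.87+0.75)/2 = 0.81, v̄ = (0.67+0.69)/2 = 0.68 → q = 12.9×0.81×0.68 = 7.105 m³/s
Panel 3-4: Δb = 4.3 m, d̄ = (0.75+0.48)/2 = 0.615, v̄ = (0.69+0.46)/2 = 0.575 → q = 4.3×0.615×0.575 = 1.521 m³/s
Panel 4-5: Δb = 3 m, d̄ = (0.48+0.17)/2 = 0.325, v̄ = (0.46+0.30)/2 = 0.38 → q = 3×0.325×0.38 = 0.3705 m³/s
Q = Σ q = 10.91 m³/s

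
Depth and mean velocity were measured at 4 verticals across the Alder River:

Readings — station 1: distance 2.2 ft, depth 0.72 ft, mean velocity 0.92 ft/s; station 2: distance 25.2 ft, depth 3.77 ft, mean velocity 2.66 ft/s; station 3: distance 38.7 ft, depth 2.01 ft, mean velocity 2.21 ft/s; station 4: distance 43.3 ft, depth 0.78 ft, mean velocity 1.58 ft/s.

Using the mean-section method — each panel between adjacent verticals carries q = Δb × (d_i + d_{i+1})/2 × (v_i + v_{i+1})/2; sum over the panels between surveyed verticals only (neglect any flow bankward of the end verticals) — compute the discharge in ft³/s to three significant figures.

200 ft³/s

Panel 1-2: Δb = 23 ft, d̄ = (0.72+3.77)/2 = 2.245, v̄ = (0.92+2.66)/2 = 1.79 → q = 23×2.245×1.79 = 92.43 ft³/s
Panel 2-3: Δb = 13.5 ft, d̄ = (3.77+2.01)/2 = 2.89, v̄ = (2.66+2.21)/2 = 2.435 → q = 13.5×2.89×2.435 = 95.00 ft³/s
Panel 3-4: Δb = 4.6 ft, d̄ = (2.01+0.78)/2 = 1.395, v̄ = (2.21+1.58)/2 = 1.895 → q = 4.6×1.395×1.895 = 12.16 ft³/s
Q = Σ q = 199.6 ft³/s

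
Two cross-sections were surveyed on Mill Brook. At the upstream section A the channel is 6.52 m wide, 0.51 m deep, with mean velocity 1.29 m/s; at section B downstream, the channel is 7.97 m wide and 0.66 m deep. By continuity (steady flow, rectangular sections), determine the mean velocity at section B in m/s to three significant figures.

0.815 m/s

Q = A₁V₁ = (6.52×0.51) × 1.29 = 4.290 m³/s
A₂ = 7.97 × 0.66 = 5.260 m²
V₂ = Q/A₂ = 4.290/5.260 = 0.8155 m/s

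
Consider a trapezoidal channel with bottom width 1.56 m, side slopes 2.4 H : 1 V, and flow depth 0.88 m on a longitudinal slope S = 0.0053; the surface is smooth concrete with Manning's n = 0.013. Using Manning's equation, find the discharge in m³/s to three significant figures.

A = (b + z·y)·y = (1.56 + 2.4×0.88)×0.88 = 3.231 m²
P = b + 2y√(1+z²) = 1.56 + 2×0.88×√(1+2.4²) = 6.136 m
R = A/P = 3.231/6.136 = 0.5266 m
Q = (1/n)·A·R^(2/3)·S^(1/2) = (1/0.013) × 3.231 × 0.5266^(2/3) × 0.0053^(1/2) = 11.80 m³/s

11.8 m³/s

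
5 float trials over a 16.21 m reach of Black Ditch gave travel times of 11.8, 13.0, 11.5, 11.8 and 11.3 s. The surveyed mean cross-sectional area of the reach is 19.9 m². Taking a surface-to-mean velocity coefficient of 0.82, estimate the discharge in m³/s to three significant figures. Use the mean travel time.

22.3 m³/s

t̄ = (11.8 + 13.0 + 11.5 + 11.8 + 11.3) / 5 = 11.88 s
v_surface = L / t̄ = 16.21 / 11.88 = 1.364 m/s
v_mean = 0.82 × 1.364 = 1.119 m/s
Q = A × v_mean = 19.9 × 1.119 = 22.27 m³/s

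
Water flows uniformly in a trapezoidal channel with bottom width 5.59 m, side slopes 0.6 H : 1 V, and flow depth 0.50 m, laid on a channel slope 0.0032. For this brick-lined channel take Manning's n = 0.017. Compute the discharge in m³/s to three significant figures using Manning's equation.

5.63 m³/s

A = (b + z·y)·y = (5.59 + 0.6×0.50)×0.50 = 2.945 m²
P = b + 2y√(1+z²) = 5.59 + 2×0.50×√(1+0.6²) = 6.756 m
R = A/P = 2.945/6.756 = 0.4359 m
Q = (1/n)·A·R^(2/3)·S^(1/2) = (1/0.017) × 2.945 × 0.4359^(2/3) × 0.0032^(1/2) = 5.634 m³/s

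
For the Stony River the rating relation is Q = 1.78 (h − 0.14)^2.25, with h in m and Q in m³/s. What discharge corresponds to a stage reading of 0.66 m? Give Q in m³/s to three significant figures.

0.409 m³/s

Q = 1.78 × (0.66 − 0.14)^2.25 = 1.78 × 0.52^2.25 = 0.4087 m³/s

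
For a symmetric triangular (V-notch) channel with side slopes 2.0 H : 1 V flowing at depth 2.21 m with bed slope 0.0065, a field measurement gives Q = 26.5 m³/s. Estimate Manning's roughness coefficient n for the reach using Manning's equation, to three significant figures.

0.0295

A = z·y² = 2.0×2.21² = 9.768 m²
P = 2y√(1+z²) = 2×2.21×√(1+2.0²) = 9.883 m
R = A/P = 9.768/9.883 = 0.9883 m
n = (1/Q)·A·R^(2/3)·S^(1/2) = (1/26.5) × 9.768 × 0.9922 × 0.08062 = 0.02949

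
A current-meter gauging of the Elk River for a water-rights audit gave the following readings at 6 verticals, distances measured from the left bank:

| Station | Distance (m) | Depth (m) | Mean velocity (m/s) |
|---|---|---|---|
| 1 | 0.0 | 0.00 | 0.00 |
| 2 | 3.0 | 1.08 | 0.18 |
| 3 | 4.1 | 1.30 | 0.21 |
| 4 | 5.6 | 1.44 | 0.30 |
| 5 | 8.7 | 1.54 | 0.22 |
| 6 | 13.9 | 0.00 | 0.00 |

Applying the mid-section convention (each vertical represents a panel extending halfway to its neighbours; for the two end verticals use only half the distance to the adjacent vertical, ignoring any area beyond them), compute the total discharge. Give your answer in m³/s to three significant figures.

3.15 m³/s

w_2 = (4.1 − 0.0)/2 = 2.05 m; q_2 = 0.18 × 1.08 × 2.05 = 0.3985 m³/s
w_3 = (5.6 − 3.0)/2 = 1.3 m; q_3 = 0.21 × 1.30 × 1.3 = 0.3549 m³/s
w_4 = (8.7 − 4.1)/2 = 2.3 m; q_4 = 0.30 × 1.44 × 2.3 = 0.9936 m³/s
w_5 = (13.9 − 5.6)/2 = 4.15 m; q_5 = 0.22 × 1.54 × 4.15 = 1.406 m³/s
Stations 1, 6 contribute zero (depth or velocity is 0).
Q = Σ qᵢ = 3.153 m³/s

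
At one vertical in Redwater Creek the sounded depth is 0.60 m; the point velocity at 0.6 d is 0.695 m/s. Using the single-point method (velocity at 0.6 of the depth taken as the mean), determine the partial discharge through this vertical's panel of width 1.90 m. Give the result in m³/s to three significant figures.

0.792 m³/s

v̄ = v₀.₆ = 0.695 m/s
q = v̄ × d × w = 0.6950 × 0.60 × 1.90 = 0.7923 m³/s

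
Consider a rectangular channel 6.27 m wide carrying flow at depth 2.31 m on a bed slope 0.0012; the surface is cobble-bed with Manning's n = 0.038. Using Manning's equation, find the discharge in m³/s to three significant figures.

16.0 m³/s

A = b·y = 6.27 × 2.31 = 14.48 m²
P = b + 2y = 6.27 + 2×2.31 = 10.89 m
R = A/P = 14.48/10.89 = 1.330 m
Q = (1/n)·A·R^(2/3)·S^(1/2) = (1/0.038) × 14.48 × 1.330^(2/3) × 0.0012^(1/2) = 15.97 m³/s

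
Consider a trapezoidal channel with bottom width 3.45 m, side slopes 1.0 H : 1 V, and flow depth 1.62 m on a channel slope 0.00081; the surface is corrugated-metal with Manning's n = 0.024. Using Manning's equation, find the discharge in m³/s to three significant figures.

9.89 m³/s

A = (b + z·y)·y = (3.45 + 1.0×1.62)×1.62 = 8.213 m²
P = b + 2y√(1+z²) = 3.45 + 2×1.62×√(1+1.0²) = 8.032 m
R = A/P = 8.213/8.032 = 1.023 m
Q = (1/n)·A·R^(2/3)·S^(1/2) = (1/0.024) × 8.213 × 1.023^(2/3) × 0.00081^(1/2) = 9.886 m³/s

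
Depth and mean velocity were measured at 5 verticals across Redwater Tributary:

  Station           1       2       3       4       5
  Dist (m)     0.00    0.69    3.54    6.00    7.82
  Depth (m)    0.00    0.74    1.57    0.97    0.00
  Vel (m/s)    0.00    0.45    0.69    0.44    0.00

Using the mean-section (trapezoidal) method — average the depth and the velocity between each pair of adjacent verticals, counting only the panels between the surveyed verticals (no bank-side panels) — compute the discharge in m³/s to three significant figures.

Panel 1-2: Δb = 0.69 m, d̄ = (0.00+0.74)/2 = 0.37, v̄ = (0.00+0.45)/2 = 0.225 → q = 0.69×0.37×0.225 = 0.05744 m³/s
Panel 2-3: Δb = 2.85 m, d̄ = (0.74+1.57)/2 = 1.155, v̄ = (0.45+0.69)/2 = 0.57 → q = 2.85×1.155×0.57 = 1.876 m³/s
Panel 3-4: Δb = 2.46 m, d̄ = (1.57+0.97)/2 = 1.27, v̄ = (0.69+0.44)/2 = 0.565 → q = 2.46×1.27×0.565 = 1.765 m³/s
Panel 4-5: Δb = 1.82 m, d̄ = (0.97+0.00)/2 = 0.485, v̄ = (0.44+0.00)/2 = 0.22 → q = 1.82×0.485×0.22 = 0.1942 m³/s
Q = Σ q = 3.893 m³/s

3.89 m³/s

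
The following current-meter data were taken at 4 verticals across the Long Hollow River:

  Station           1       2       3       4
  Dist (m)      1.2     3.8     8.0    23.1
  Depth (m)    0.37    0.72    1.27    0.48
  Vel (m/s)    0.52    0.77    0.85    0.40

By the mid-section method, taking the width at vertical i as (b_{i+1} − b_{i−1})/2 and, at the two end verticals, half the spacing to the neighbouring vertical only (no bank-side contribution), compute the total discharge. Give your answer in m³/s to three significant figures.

14.0 m³/s

w_1 = (3.8 − 1.2)/2 = 1.3 m; q_1 = 0.52 × 0.37 × 1.3 = 0.2501 m³/s
w_2 = (8.0 − 1.2)/2 = 3.4 m; q_2 = 0.77 × 0.72 × 3.4 = 1.885 m³/s
w_3 = (23.1 − 3.8)/2 = 9.65 m; q_3 = 0.85 × 1.27 × 9.65 = 10.42 m³/s
w_4 = (23.1 − 8.0)/2 = 7.55 m; q_4 = 0.40 × 0.48 × 7.55 = 1.450 m³/s
Q = Σ qᵢ = 14.00 m³/s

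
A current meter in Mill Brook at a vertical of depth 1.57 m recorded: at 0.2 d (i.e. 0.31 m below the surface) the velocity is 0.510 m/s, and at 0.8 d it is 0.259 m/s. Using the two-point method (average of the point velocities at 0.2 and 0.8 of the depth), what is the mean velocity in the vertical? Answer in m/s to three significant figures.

0.385 m/s

v̄ = (0.510 + 0.259) / 2 = 0.3845 m/s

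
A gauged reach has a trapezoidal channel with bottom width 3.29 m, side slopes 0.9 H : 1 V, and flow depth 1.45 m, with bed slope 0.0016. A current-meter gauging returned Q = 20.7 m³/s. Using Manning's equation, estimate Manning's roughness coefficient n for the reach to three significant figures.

0.0122

A = (b + z·y)·y = (3.29 + 0.9×1.45)×1.45 = 6.663 m²
P = b + 2y√(1+z²) = 3.29 + 2×1.45×√(1+0.9²) = 7.192 m
R = A/P = 6.663/7.192 = 0.9265 m
n = (1/Q)·A·R^(2/3)·S^(1/2) = (1/20.7) × 6.663 × 0.9504 × 0.04000 = 0.01224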